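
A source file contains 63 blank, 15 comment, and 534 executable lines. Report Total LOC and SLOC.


Total LOC = blank + comment + code
Total LOC = 63 + 15 + 534 = 612
SLOC (source only) = code = 534

Total LOC: 612, SLOC: 534


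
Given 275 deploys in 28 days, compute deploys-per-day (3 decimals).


Formula: deployments per day = releases / days
= 275 / 28
= 9.821 deploys/day
(equivalently, 68.75 deploys/week)

9.821 deploys/day


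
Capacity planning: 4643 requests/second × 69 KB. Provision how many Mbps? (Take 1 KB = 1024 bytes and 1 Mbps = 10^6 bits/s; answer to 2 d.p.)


Formula: Mbps = payload_bytes * RPS * 8 / 1e6
Payload per request = 69 KB = 69 * 1024 = 70656 bytes
Total bytes/sec = 70656 * 4643 = 328055808
Total bits/sec = 328055808 * 8 = 2624446464
Mbps = 2624446464 / 1e6 = 2624.45

2624.45 Mbps


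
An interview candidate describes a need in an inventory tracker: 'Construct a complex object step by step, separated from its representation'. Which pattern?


This matches the Builder pattern

Builder


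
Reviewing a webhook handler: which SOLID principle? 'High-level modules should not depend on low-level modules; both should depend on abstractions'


This describes the Dependency Inversion Principle (DIP)

Dependency Inversion Principle (DIP)


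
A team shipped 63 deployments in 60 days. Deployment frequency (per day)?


Formula: deployments per day = releases / days
= 63 / 60
= 1.05 deploys/day
(equivalently, 7.35 deploys/week)

1.05 deploys/day


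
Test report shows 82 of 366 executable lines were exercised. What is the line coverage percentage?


Coverage = covered / total * 100
Coverage = 82 / 366 * 100
Coverage = 22.4%

22.4%


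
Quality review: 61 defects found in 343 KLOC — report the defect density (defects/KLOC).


Defect density = defects / KLOC
Defect density = 61 / 343
Defect density = 0.178 defects/KLOC

0.178 defects/KLOC


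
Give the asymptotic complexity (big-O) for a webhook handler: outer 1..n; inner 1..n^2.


Reasoning: n times n^2
Complexity: O(n^3)

O(n^3)


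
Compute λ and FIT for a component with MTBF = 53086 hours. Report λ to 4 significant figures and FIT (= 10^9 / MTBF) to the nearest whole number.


Formula: λ = 1 / MTBF; FIT = λ × 1e9 = 1e9 / MTBF
λ = 1 / 53086 ≈ 1.884e-05 failures/hour
FIT = 1e9 / 53086 ≈ 18837 failures per 1e9 hours (nearest whole number)

λ = 1.884e-05 /h, FIT = 18837


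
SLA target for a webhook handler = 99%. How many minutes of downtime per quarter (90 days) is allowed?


Formula: allowed downtime = period * (100 - SLA) / 100
Period (quarter (90 days)) = 129600 minutes
Unavailability fraction = (100 - 99.0) / 100
Allowed downtime = 129600 * (100 - 99.0) / 100
Allowed downtime = 1296.0 minutes

1296.0 minutes


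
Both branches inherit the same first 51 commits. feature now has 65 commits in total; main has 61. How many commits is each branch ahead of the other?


Common ancestor: commit #51
feature commits after divergence: 65 - 51 = 14
main commits after divergence: 61 - 51 = 10
feature is 14 commits ahead of main
main is 10 commits ahead of feature

feature ahead: 14, main ahead: 10


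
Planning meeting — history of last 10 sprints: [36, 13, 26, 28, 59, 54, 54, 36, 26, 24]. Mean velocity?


Formula: Avg velocity = Total points / Number of sprints
Points: [36, 13, 26, 28, 59, 54, 54, 36, 26, 24]
Sum = 36 + 13 + 26 + 28 + 59 + 54 + 54 + 36 + 26 + 24 = 356
Avg velocity = 356 / 10 = 35.6 points/sprint

35.6 points/sprint


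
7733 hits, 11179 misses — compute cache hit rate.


Formula: hit rate = hits / (hits + misses) * 100
hit rate = 7733 / (7733 + 11179) * 100
hit rate = 7733 / 18912 * 100
hit rate = 40.89%

40.89%


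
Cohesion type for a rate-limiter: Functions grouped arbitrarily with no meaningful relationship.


Reasoning: Worst: random grouping
Type: Coincidental cohesion

Coincidental cohesion


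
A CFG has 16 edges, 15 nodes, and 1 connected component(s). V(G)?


Formula: V(G) = E - N + 2P
V(G) = 16 - 15 + 2*1
V(G) = 1 + 2
V(G) = 3

3


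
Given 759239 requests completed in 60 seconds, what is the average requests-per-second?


Formula: throughput = requests / seconds
throughput = 759239 / 60
throughput = 12653.98 requests/second

12653.98 requests/second


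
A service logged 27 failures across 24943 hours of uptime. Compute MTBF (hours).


Formula: MTBF = Total operating time / Number of failures
MTBF = 24943 / 27
MTBF = 923.81 hours

923.81 hours


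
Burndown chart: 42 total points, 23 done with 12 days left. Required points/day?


Formula: Required rate = Remaining points / Days left
Remaining = 42 - 23 = 19 points
Required rate = 19 / 12 = 1.58 points/day

1.58 points/day


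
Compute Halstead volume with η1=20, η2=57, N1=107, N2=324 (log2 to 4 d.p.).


Formula: V = N * log2(η), where N = N1 + N2 and η = η1 + η2
η = 20 + 57 = 77
N = 107 + 324 = 431
log2(77) ≈ 6.2668
V = 431 * 6.2668 = 2700.99

2700.99


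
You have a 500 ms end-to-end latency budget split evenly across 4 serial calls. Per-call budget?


Formula: per_stage = total_budget / stages
per_stage = 500 / 4
per_stage = 125.0 ms

125.0 ms


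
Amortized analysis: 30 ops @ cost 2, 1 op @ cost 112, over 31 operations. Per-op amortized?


Formula: Amortized cost = Total cost / Operations
Total cost = (30 * 2) + (1 * 112)
Total cost = 60 + 112 = 172
Amortized = 172 / 31 = 5.5484

5.5484


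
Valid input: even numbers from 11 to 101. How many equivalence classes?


Constraint: even integers in [11, 101]
Class 1: x < 11 — out-of-range invalid
Class 2: x in [11,101] but odd — wrong type invalid
Class 3: x in [11,101] and even — valid
Class 4: x > 101 — out-of-range invalid
Total equivalence classes: 4

4 equivalence classes


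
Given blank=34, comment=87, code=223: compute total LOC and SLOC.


Total LOC = blank + comment + code
Total LOC = 34 + 87 + 223 = 344
SLOC (source only) = code = 223

Total LOC: 344, SLOC: 223


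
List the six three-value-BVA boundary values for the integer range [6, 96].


Range: [6, 96]
Boundaries: just below min, min, min+1, max-1, max, just above max
Values: [5, 6, 7, 95, 96, 97]

[5, 6, 7, 95, 96, 97]


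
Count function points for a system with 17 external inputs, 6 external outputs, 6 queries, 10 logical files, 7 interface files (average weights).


UFP = EI*4 + EO*5 + EQ*4 + ILF*10 + EIF*7
UFP = 17*4 + 6*5 + 6*4 + 10*10 + 7*7
UFP = 68 + 30 + 24 + 100 + 49
UFP = 271

271


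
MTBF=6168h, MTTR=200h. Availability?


Availability = MTBF / (MTBF + MTTR)
Availability = 6168 / (6168 + 200)
Availability = 6168 / 6368
Availability = 96.8593%

96.8593%


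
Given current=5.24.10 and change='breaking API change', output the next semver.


Current: 5.24.10
Change category: 'breaking API change' → major bump
SemVer rule: major bump → increment MAJOR, reset MINOR and PATCH to 0
New: 6.0.0

6.0.0


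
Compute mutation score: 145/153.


Mutation score = killed / total * 100
Mutation score = 145 / 153 * 100
Mutation score = 94.77%

94.77%


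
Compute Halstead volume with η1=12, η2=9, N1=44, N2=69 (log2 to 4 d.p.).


Formula: V = N * log2(η), where N = N1 + N2 and η = η1 + η2
η = 12 + 9 = 21
N = 44 + 69 = 113
log2(21) ≈ 4.3923
V = 113 * 4.3923 = 496.33

496.33


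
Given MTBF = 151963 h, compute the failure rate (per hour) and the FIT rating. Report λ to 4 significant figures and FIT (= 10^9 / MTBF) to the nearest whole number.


Formula: λ = 1 / MTBF; FIT = λ × 1e9 = 1e9 / MTBF
λ = 1 / 151963 ≈ 6.581e-06 failures/hour
FIT = 1e9 / 151963 ≈ 6581 failures per 1e9 hours (nearest whole number)

λ = 6.581e-06 /h, FIT = 6581


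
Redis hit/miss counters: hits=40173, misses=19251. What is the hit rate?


Formula: hit rate = hits / (hits + misses) * 100
hit rate = 40173 / (40173 + 19251) * 100
hit rate = 40173 / 59424 * 100
hit rate = 67.6%

67.6%


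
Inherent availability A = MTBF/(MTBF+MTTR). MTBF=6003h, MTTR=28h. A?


Availability = MTBF / (MTBF + MTTR)
Availability = 6003 / (6003 + 28)
Availability = 6003 / 6031
Availability = 99.5357%

99.5357%


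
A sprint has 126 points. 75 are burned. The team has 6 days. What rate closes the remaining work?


Formula: Required rate = Remaining points / Days left
Remaining = 126 - 75 = 51 points
Required rate = 51 / 6 = 8.5 points/day

8.5 points/day


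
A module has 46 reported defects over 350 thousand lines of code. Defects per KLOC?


Defect density = defects / KLOC
Defect density = 46 / 350
Defect density = 0.131 defects/KLOC

0.131 defects/KLOC


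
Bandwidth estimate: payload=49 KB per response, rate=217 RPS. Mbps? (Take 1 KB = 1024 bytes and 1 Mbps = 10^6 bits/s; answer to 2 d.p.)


Formula: Mbps = payload_bytes * RPS * 8 / 1e6
Payload per request = 49 KB = 49 * 1024 = 50176 bytes
Total bytes/sec = 50176 * 217 = 10888192
Total bits/sec = 10888192 * 8 = 87105536
Mbps = 87105536 / 1e6 = 87.11

87.11 Mbps


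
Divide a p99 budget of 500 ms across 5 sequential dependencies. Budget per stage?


Formula: per_stage = total_budget / stages
per_stage = 500 / 5
per_stage = 100.0 ms

100.0 ms


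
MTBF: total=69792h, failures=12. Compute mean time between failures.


Formula: MTBF = Total operating time / Number of failures
MTBF = 69792 / 12
MTBF = 5816.0 hours

5816.0 hours


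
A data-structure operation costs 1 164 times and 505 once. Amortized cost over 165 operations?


Formula: Amortized cost = Total cost / Operations
Total cost = (164 * 1) + (1 * 505)
Total cost = 164 + 505 = 669
Amortized = 669 / 165 = 4.0545

4.0545


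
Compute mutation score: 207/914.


Mutation score = killed / total * 100
Mutation score = 207 / 914 * 100
Mutation score = 22.65%

22.65%


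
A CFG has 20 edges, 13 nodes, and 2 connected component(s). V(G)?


Formula: V(G) = E - N + 2P
V(G) = 20 - 13 + 2*2
V(G) = 7 + 4
V(G) = 11

11


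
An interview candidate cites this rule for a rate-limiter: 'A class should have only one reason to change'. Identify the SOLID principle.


This describes the Single Responsibility Principle (SRP)

Single Responsibility Principle (SRP)


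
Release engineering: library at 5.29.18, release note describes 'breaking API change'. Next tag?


Current: 5.29.18
Change category: 'breaking API change' → major bump
SemVer rule: major bump → increment MAJOR, reset MINOR and PATCH to 0
New: 6.0.0

6.0.0


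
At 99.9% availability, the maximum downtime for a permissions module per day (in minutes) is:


Formula: allowed downtime = period * (100 - SLA) / 100
Period (day) = 1440 minutes
Unavailability fraction = (100 - 99.9) / 100
Allowed downtime = 1440 * (100 - 99.9) / 100
Allowed downtime = 1.44 minutes

1.44 minutes


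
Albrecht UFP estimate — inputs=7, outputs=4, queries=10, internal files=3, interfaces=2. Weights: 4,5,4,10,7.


UFP = EI*4 + EO*5 + EQ*4 + ILF*10 + EIF*7
UFP = 7*4 + 4*5 + 10*4 + 3*10 + 2*7
UFP = 28 + 20 + 40 + 30 + 14
UFP = 132

132


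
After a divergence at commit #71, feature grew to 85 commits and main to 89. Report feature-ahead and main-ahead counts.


Common ancestor: commit #71
feature commits after divergence: 85 - 71 = 14
main commits after divergence: 89 - 71 = 18
feature is 14 commits ahead of main
main is 18 commits ahead of feature

feature ahead: 14, main ahead: 18


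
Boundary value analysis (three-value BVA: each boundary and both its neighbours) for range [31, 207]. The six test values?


Range: [31, 207]
Boundaries: just below min, min, min+1, max-1, max, just above max
Values: [30, 31, 32, 206, 207, 208]

[30, 31, 32, 206, 207, 208]


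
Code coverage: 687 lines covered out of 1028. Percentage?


Coverage = covered / total * 100
Coverage = 687 / 1028 * 100
Coverage = 66.83%

66.83%


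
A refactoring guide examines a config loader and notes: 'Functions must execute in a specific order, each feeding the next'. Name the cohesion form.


Reasoning: Output of one is input to next
Type: Sequential cohesion

Sequential cohesion


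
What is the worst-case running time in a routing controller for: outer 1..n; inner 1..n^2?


Reasoning: n times n^2
Complexity: O(n^3)

O(n^3)


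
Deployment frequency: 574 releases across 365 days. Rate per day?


Formula: deployments per day = releases / days
= 574 / 365
= 1.573 deploys/day
(equivalently, 11.01 deploys/week)

1.573 deploys/day


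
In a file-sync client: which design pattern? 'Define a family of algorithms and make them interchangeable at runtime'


This matches the Strategy pattern

Strategy


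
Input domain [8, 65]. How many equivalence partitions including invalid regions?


Valid range: [8, 65]
Class 1: x < 8 — invalid
Class 2: 8 ≤ x ≤ 65 — valid
Class 3: x > 65 — invalid
Total equivalence classes: 3

3 equivalence classes


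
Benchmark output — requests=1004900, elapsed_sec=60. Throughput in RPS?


Formula: throughput = requests / seconds
throughput = 1004900 / 60
throughput = 16748.33 requests/second

16748.33 requests/second


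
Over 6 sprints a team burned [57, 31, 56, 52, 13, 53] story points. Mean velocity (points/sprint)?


Formula: Avg velocity = Total points / Number of sprints
Points: [57, 31, 56, 52, 13, 53]
Sum = 57 + 31 + 56 + 52 + 13 + 53 = 262
Avg velocity = 262 / 6 = 43.67 points/sprint

43.67 points/sprint


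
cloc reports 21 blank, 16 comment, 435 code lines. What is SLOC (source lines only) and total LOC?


Total LOC = blank + comment + code
Total LOC = 21 + 16 + 435 = 472
SLOC (source only) = code = 435

Total LOC: 472, SLOC: 435


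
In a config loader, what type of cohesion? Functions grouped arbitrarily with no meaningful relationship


Reasoning: Worst: random grouping
Type: Coincidental cohesion

Coincidental cohesion


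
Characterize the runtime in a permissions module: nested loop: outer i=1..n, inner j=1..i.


Reasoning: triangle: n(n+1)/2 ~ n^2/2
Complexity: O(n^2)

O(n^2)


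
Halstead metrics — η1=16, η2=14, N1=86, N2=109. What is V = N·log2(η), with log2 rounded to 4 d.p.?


Formula: V = N * log2(η), where N = N1 + N2 and η = η1 + η2
η = 16 + 14 = 30
N = 86 + 109 = 195
log2(30) ≈ 4.9069
V = 195 * 4.9069 = 956.85

956.85


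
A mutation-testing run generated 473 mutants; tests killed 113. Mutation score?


Mutation score = killed / total * 100
Mutation score = 113 / 473 * 100
Mutation score = 23.89%

23.89%


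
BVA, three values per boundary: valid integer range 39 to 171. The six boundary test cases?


Range: [39, 171]
Boundaries: just below min, min, min+1, max-1, max, just above max
Values: [38, 39, 40, 170, 171, 172]

[38, 39, 40, 170, 171, 172]


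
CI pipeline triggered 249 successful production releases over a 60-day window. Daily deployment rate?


Formula: deployments per day = releases / days
= 249 / 60
= 4.15 deploys/day
(equivalently, 29.05 deploys/week)

4.15 deploys/day


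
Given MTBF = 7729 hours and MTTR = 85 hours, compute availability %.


Availability = MTBF / (MTBF + MTTR)
Availability = 7729 / (7729 + 85)
Availability = 7729 / 7814
Availability = 98.9122%

98.9122%


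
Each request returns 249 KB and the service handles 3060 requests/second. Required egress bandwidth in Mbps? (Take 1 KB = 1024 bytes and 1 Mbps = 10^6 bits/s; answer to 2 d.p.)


Formula: Mbps = payload_bytes * RPS * 8 / 1e6
Payload per request = 249 KB = 249 * 1024 = 254976 bytes
Total bytes/sec = 254976 * 3060 = 780226560
Total bits/sec = 780226560 * 8 = 6241812480
Mbps = 6241812480 / 1e6 = 6241.81

6241.81 Mbps


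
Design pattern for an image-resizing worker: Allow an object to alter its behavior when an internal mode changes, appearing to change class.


This matches the State pattern

State


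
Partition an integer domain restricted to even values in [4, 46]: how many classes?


Constraint: even integers in [4, 46]
Class 1: x < 4 — out-of-range invalid
Class 2: x in [4,46] but odd — wrong type invalid
Class 3: x in [4,46] and even — valid
Class 4: x > 46 — out-of-range invalid
Total equivalence classes: 4

4 equivalence classes


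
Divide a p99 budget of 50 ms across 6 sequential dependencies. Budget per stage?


Formula: per_stage = total_budget / stages
per_stage = 50 / 6
per_stage = 8.33 ms

8.33 ms


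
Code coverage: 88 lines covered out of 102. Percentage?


Coverage = covered / total * 100
Coverage = 88 / 102 * 100
Coverage = 86.27%

86.27%


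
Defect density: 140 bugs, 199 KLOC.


Defect density = defects / KLOC
Defect density = 140 / 199
Defect density = 0.704 defects/KLOC

0.704 defects/KLOC


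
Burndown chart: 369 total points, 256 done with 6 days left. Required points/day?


Formula: Required rate = Remaining points / Days left
Remaining = 369 - 256 = 113 points
Required rate = 113 / 6 = 18.83 points/day

18.83 points/day


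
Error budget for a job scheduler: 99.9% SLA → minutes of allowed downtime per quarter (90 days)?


Formula: allowed downtime = period * (100 - SLA) / 100
Period (quarter (90 days)) = 129600 minutes
Unavailability fraction = (100 - 99.9) / 100
Allowed downtime = 129600 * (100 - 99.9) / 100
Allowed downtime = 129.6 minutes

129.6 minutes


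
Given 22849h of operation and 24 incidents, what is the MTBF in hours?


Formula: MTBF = Total operating time / Number of failures
MTBF = 22849 / 24
MTBF = 952.04 hours

952.04 hours


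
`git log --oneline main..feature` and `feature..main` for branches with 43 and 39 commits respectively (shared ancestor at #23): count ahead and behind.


Common ancestor: commit #23
feature commits after divergence: 43 - 23 = 20
main commits after divergence: 39 - 23 = 16
feature is 20 commits ahead of main
main is 16 commits ahead of feature

feature ahead: 20, main ahead: 16


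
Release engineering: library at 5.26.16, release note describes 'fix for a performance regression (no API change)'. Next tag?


Current: 5.26.16
Change category: 'fix for a performance regression (no API change)' → patch bump
SemVer rule: patch bump → increment PATCH (MAJOR and MINOR unchanged)
New: 5.26.17

5.26.17


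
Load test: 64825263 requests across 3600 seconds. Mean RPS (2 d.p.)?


Formula: throughput = requests / seconds
throughput = 64825263 / 3600
throughput = 18007.02 requests/second

18007.02 requests/second


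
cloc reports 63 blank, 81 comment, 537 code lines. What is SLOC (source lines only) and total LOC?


Total LOC = blank + comment + code
Total LOC = 63 + 81 + 537 = 681
SLOC (source only) = code = 537

Total LOC: 681, SLOC: 537


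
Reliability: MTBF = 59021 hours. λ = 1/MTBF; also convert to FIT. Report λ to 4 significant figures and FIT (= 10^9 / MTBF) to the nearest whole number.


Formula: λ = 1 / MTBF; FIT = λ × 1e9 = 1e9 / MTBF
λ = 1 / 59021 ≈ 1.694e-05 failures/hour
FIT = 1e9 / 59021 ≈ 16943 failures per 1e9 hours (nearest whole number)

λ = 1.694e-05 /h, FIT = 16943


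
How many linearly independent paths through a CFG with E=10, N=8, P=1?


Formula: V(G) = E - N + 2P
V(G) = 10 - 8 + 2*1
V(G) = 2 + 2
V(G) = 4

4


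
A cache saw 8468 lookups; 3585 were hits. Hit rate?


Formula: hit rate = hits / (hits + misses) * 100
hit rate = 3585 / (3585 + 4883) * 100
hit rate = 3585 / 8468 * 100
hit rate = 42.34%

42.34%


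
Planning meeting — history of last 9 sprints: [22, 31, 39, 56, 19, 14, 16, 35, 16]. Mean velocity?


Formula: Avg velocity = Total points / Number of sprints
Points: [22, 31, 39, 56, 19, 14, 16, 35, 16]
Sum = 22 + 31 + 39 + 56 + 19 + 14 + 16 + 35 + 16 = 248
Avg velocity = 248 / 9 = 27.56 points/sprint

27.56 points/sprint


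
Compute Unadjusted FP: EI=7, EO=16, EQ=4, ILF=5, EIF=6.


UFP = EI*4 + EO*5 + EQ*4 + ILF*10 + EIF*7
UFP = 7*4 + 16*5 + 4*4 + 5*10 + 6*7
UFP = 28 + 80 + 16 + 50 + 42
UFP = 216

216


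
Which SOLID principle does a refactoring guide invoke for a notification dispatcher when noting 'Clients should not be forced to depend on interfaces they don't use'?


This describes the Interface Segregation Principle (ISP)

Interface Segregation Principle (ISP)


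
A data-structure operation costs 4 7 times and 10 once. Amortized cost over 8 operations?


Formula: Amortized cost = Total cost / Operations
Total cost = (7 * 4) + (1 * 10)
Total cost = 28 + 10 = 38
Amortized = 38 / 8 = 4.75

4.75


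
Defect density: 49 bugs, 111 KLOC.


Defect density = defects / KLOC
Defect density = 49 / 111
Defect density = 0.441 defects/KLOC

0.441 defects/KLOC


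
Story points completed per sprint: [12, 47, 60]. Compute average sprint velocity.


Formula: Avg velocity = Total points / Number of sprints
Points: [12, 47, 60]
Sum = 12 + 47 + 60 = 119
Avg velocity = 119 / 3 = 39.67 points/sprint

39.67 points/sprint


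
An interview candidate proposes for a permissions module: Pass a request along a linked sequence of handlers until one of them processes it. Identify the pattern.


This matches the Chain of Responsibility pattern

Chain of Responsibility


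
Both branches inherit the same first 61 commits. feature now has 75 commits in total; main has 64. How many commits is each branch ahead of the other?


Common ancestor: commit #61
feature commits after divergence: 75 - 61 = 14
main commits after divergence: 64 - 61 = 3
feature is 14 commits ahead of main
main is 3 commits ahead of feature

feature ahead: 14, main ahead: 3


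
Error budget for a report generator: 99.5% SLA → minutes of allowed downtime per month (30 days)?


Formula: allowed downtime = period * (100 - SLA) / 100
Period (month (30 days)) = 43200 minutes
Unavailability fraction = (100 - 99.5) / 100
Allowed downtime = 43200 * (100 - 99.5) / 100
Allowed downtime = 216.0 minutes

216.0 minutes


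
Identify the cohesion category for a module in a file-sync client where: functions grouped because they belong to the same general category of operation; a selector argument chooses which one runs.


Reasoning: Grouped by category of activity, not by data or sequence
Type: Logical cohesion

Logical cohesion


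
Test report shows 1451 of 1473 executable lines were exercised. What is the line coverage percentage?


Coverage = covered / total * 100
Coverage = 1451 / 1473 * 100
Coverage = 98.51%

98.51%


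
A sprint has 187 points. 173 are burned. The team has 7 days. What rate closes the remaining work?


Formula: Required rate = Remaining points / Days left
Remaining = 187 - 173 = 14 points
Required rate = 14 / 7 = 2.0 points/day

2.0 points/day


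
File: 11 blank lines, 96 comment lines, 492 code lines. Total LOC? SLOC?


Total LOC = blank + comment + code
Total LOC = 11 + 96 + 492 = 599
SLOC (source only) = code = 492

Total LOC: 599, SLOC: 492


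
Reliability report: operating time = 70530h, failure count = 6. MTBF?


Formula: MTBF = Total operating time / Number of failures
MTBF = 70530 / 6
MTBF = 11755.0 hours

11755.0 hours


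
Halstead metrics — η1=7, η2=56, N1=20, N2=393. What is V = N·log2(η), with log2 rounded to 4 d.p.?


Formula: V = N * log2(η), where N = N1 + N2 and η = η1 + η2
η = 7 + 56 = 63
N = 20 + 393 = 413
log2(63) ≈ 5.9773
V = 413 * 5.9773 = 2468.62

2468.62


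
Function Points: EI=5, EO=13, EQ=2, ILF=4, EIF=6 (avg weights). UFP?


UFP = EI*4 + EO*5 + EQ*4 + ILF*10 + EIF*7
UFP = 5*4 + 13*5 + 2*4 + 4*10 + 6*7
UFP = 20 + 65 + 8 + 40 + 42
UFP = 175

175


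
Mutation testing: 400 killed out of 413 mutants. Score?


Mutation score = killed / total * 100
Mutation score = 400 / 413 * 100
Mutation score = 96.85%

96.85%


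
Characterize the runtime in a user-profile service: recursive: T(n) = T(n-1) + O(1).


Reasoning: linear recursion with constant work per frame
Complexity: O(n)

O(n)


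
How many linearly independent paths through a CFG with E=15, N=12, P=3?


Formula: V(G) = E - N + 2P
V(G) = 15 - 12 + 2*3
V(G) = 3 + 6
V(G) = 9

9


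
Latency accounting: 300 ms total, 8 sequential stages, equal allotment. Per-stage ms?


Formula: per_stage = total_budget / stages
per_stage = 300 / 8
per_stage = 37.5 ms

37.5 ms


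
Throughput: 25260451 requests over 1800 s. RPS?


Formula: throughput = requests / seconds
throughput = 25260451 / 1800
throughput = 14033.58 requests/second

14033.58 requests/second


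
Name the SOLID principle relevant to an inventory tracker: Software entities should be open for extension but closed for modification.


This describes the Open/Closed Principle (OCP)

Open/Closed Principle (OCP)


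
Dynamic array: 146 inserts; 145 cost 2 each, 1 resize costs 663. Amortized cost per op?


Formula: Amortized cost = Total cost / Operations
Total cost = (145 * 2) + (1 * 663)
Total cost = 290 + 663 = 953
Amortized = 953 / 146 = 6.5274

6.5274


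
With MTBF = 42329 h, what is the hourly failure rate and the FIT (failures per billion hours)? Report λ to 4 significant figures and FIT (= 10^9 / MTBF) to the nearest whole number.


Formula: λ = 1 / MTBF; FIT = λ × 1e9 = 1e9 / MTBF
λ = 1 / 42329 ≈ 2.362e-05 failures/hour
FIT = 1e9 / 42329 ≈ 23624 failures per 1e9 hours (nearest whole number)

λ = 2.362e-05 /h, FIT = 23624


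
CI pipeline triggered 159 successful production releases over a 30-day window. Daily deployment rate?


Formula: deployments per day = releases / days
= 159 / 30
= 5.3 deploys/day
(equivalently, 37.1 deploys/week)

5.3 deploys/day


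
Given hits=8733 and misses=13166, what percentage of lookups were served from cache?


Formula: hit rate = hits / (hits + misses) * 100
hit rate = 8733 / (8733 + 13166) * 100
hit rate = 8733 / 21899 * 100
hit rate = 39.88%

39.88%


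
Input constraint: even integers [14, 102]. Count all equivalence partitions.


Constraint: even integers in [14, 102]
Class 1: x < 14 — out-of-range invalid
Class 2: x in [14,102] but odd — wrong type invalid
Class 3: x in [14,102] and even — valid
Class 4: x > 102 — out-of-range invalid
Total equivalence classes: 4

4 equivalence classes


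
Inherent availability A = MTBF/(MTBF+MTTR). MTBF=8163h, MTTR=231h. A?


Availability = MTBF / (MTBF + MTTR)
Availability = 8163 / (8163 + 231)
Availability = 8163 / 8394
Availability = 97.248%

97.248%


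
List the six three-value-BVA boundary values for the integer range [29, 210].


Range: [29, 210]
Boundaries: just below min, min, min+1, max-1, max, just above max
Values: [28, 29, 30, 209, 210, 211]

[28, 29, 30, 209, 210, 211]


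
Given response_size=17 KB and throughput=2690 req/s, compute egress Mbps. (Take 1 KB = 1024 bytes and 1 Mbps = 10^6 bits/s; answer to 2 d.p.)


Formula: Mbps = payload_bytes * RPS * 8 / 1e6
Payload per request = 17 KB = 17 * 1024 = 17408 bytes
Total bytes/sec = 17408 * 2690 = 46827520
Total bits/sec = 46827520 * 8 = 374620160
Mbps = 374620160 / 1e6 = 374.62

374.62 Mbps


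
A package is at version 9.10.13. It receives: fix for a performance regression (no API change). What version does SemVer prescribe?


Current: 9.10.13
Change category: 'fix for a performance regression (no API change)' → patch bump
SemVer rule: patch bump → increment PATCH (MAJOR and MINOR unchanged)
New: 9.10.14

9.10.14


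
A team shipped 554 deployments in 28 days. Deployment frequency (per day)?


Formula: deployments per day = releases / days
= 554 / 28
= 19.786 deploys/day
(equivalently, 138.5 deploys/week)

19.786 deploys/day


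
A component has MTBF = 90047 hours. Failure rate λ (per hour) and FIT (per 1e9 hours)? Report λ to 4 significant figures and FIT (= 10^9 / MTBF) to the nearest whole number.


Formula: λ = 1 / MTBF; FIT = λ × 1e9 = 1e9 / MTBF
λ = 1 / 90047 ≈ 1.111e-05 failures/hour
FIT = 1e9 / 90047 ≈ 11105 failures per 1e9 hours (nearest whole number)

λ = 1.111e-05 /h, FIT = 11105


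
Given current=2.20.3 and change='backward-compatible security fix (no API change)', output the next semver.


Current: 2.20.3
Change category: 'backward-compatible security fix (no API change)' → patch bump
SemVer rule: patch bump → increment PATCH (MAJOR and MINOR unchanged)
New: 2.20.4

2.20.4


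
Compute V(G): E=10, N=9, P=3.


Formula: V(G) = E - N + 2P
V(G) = 10 - 9 + 2*3
V(G) = 1 + 6
V(G) = 7

7


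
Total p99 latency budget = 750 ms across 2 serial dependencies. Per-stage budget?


Formula: per_stage = total_budget / stages
per_stage = 750 / 2
per_stage = 375.0 ms

375.0 ms


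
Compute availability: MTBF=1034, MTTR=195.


Availability = MTBF / (MTBF + MTTR)
Availability = 1034 / (1034 + 195)
Availability = 1034 / 1229
Availability = 84.1334%

84.1334%


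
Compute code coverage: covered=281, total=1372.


Coverage = covered / total * 100
Coverage = 281 / 1372 * 100
Coverage = 20.48%

20.48%


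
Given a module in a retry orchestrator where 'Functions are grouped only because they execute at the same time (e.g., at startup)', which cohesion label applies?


Reasoning: Related by timing only
Type: Temporal cohesion

Temporal cohesion


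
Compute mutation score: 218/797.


Mutation score = killed / total * 100
Mutation score = 218 / 797 * 100
Mutation score = 27.35%

27.35%


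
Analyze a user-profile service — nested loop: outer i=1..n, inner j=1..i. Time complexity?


Reasoning: triangle: n(n+1)/2 ~ n^2/2
Complexity: O(n^2)

O(n^2)


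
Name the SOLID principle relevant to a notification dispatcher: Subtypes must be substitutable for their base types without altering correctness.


This describes the Liskov Substitution Principle (LSP)

Liskov Substitution Principle (LSP)


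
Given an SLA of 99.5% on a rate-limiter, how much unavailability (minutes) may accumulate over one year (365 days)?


Formula: allowed downtime = period * (100 - SLA) / 100
Period (year (365 days)) = 525600 minutes
Unavailability fraction = (100 - 99.5) / 100
Allowed downtime = 525600 * (100 - 99.5) / 100
Allowed downtime = 2628.0 minutes

2628.0 minutes


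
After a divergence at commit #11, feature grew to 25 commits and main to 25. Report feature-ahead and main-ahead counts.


Common ancestor: commit #11
feature commits after divergence: 25 - 11 = 14
main commits after divergence: 25 - 11 = 14
feature is 14 commits ahead of main
main is 14 commits ahead of feature

feature ahead: 14, main ahead: 14


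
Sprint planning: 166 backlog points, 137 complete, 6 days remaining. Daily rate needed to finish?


Formula: Required rate = Remaining points / Days left
Remaining = 166 - 137 = 29 points
Required rate = 29 / 6 = 4.83 points/day

4.83 points/day


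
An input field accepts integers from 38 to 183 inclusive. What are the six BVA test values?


Range: [38, 183]
Boundaries: just below min, min, min+1, max-1, max, just above max
Values: [37, 38, 39, 182, 183, 184]

[37, 38, 39, 182, 183, 184]


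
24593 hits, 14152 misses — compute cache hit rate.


Formula: hit rate = hits / (hits + misses) * 100
hit rate = 24593 / (24593 + 14152) * 100
hit rate = 24593 / 38745 * 100
hit rate = 63.47%

63.47%


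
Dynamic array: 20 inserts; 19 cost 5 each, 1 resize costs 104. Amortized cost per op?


Formula: Amortized cost = Total cost / Operations
Total cost = (19 * 5) + (1 * 104)
Total cost = 95 + 104 = 199
Amortized = 199 / 20 = 9.95

9.95


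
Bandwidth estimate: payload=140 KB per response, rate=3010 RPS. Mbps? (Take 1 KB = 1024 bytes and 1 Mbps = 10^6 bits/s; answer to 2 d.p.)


Formula: Mbps = payload_bytes * RPS * 8 / 1e6
Payload per request = 140 KB = 140 * 1024 = 143360 bytes
Total bytes/sec = 143360 * 3010 = 431513600
Total bits/sec = 431513600 * 8 = 3452108800
Mbps = 3452108800 / 1e6 = 3452.11

3452.11 Mbps


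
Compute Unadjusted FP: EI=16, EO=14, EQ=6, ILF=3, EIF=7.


UFP = EI*4 + EO*5 + EQ*4 + ILF*10 + EIF*7
UFP = 16*4 + 14*5 + 6*4 + 3*10 + 7*7
UFP = 64 + 70 + 24 + 30 + 49
UFP = 237

237


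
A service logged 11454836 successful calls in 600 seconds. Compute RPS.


Formula: throughput = requests / seconds
throughput = 11454836 / 600
throughput = 19091.39 requests/second

19091.39 requests/second


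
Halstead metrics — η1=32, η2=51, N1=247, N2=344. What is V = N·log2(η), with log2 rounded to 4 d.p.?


Formula: V = N * log2(η), where N = N1 + N2 and η = η1 + η2
η = 32 + 51 = 83
N = 247 + 344 = 591
log2(83) ≈ 6.3750
V = 591 * 6.3750 = 3767.63

3767.63


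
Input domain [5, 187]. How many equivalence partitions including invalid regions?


Valid range: [5, 187]
Class 1: x < 5 — invalid
Class 2: 5 ≤ x ≤ 187 — valid
Class 3: x > 187 — invalid
Total equivalence classes: 3

3 equivalence classes


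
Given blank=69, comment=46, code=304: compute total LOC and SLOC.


Total LOC = blank + comment + code
Total LOC = 69 + 46 + 304 = 419
SLOC (source only) = code = 304

Total LOC: 419, SLOC: 304


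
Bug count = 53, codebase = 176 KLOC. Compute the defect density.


Defect density = defects / KLOC
Defect density = 53 / 176
Defect density = 0.301 defects/KLOC

0.301 defects/KLOC


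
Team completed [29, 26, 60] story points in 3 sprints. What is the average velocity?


Formula: Avg velocity = Total points / Number of sprints
Points: [29, 26, 60]
Sum = 29 + 26 + 60 = 115
Avg velocity = 115 / 3 = 38.33 points/sprint

38.33 points/sprint


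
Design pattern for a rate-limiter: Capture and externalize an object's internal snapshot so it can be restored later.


This matches the Memento pattern

Memento


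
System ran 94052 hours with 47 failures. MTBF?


Formula: MTBF = Total operating time / Number of failures
MTBF = 94052 / 47
MTBF = 2001.11 hours

2001.11 hours


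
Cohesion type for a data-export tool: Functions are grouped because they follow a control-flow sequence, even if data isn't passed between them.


Reasoning: Grouped by order of execution within a routine, not by data flow
Type: Procedural cohesion

Procedural cohesion


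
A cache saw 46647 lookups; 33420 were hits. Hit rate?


Formula: hit rate = hits / (hits + misses) * 100
hit rate = 33420 / (33420 + 13227) * 100
hit rate = 33420 / 46647 * 100
hit rate = 71.64%

71.64%


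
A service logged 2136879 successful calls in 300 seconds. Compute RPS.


Formula: throughput = requests / seconds
throughput = 2136879 / 300
throughput = 7122.93 requests/second

7122.93 requests/second


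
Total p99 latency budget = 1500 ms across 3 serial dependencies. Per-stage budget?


Formula: per_stage = total_budget / stages
per_stage = 1500 / 3
per_stage = 500.0 ms

500.0 ms


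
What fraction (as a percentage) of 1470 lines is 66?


Coverage = covered / total * 100
Coverage = 66 / 1470 * 100
Coverage = 4.49%

4.49%


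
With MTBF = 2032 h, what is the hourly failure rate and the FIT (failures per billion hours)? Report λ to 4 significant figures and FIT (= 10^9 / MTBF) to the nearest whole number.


Formula: λ = 1 / MTBF; FIT = λ × 1e9 = 1e9 / MTBF
λ = 1 / 2032 ≈ 4.921e-04 failures/hour
FIT = 1e9 / 2032 ≈ 492126 failures per 1e9 hours (nearest whole number)

λ = 4.921e-04 /h, FIT = 492126


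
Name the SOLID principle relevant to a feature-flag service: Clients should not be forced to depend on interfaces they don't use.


This describes the Interface Segregation Principle (ISP)

Interface Segregation Principle (ISP)


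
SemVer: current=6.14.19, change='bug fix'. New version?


Current: 6.14.19
Change category: 'bug fix' → patch bump
SemVer rule: patch bump → increment PATCH (MAJOR and MINOR unchanged)
New: 6.14.20

6.14.20


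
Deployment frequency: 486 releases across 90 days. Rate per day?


Formula: deployments per day = releases / days
= 486 / 90
= 5.4 deploys/day
(equivalently, 37.8 deploys/week)

5.4 deploys/day


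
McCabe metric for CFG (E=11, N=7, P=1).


Formula: V(G) = E - N + 2P
V(G) = 11 - 7 + 2*1
V(G) = 4 + 2
V(G) = 6

6


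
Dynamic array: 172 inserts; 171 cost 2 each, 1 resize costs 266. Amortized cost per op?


Formula: Amortized cost = Total cost / Operations
Total cost = (171 * 2) + (1 * 266)
Total cost = 342 + 266 = 608
Amortized = 608 / 172 = 3.5349

3.5349


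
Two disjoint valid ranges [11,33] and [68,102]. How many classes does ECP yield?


Valid ranges: [11,33] and [68,102]
Class 1: x < 11 — invalid
Class 2: 11 ≤ x ≤ 33 — valid
Class 3: 33 < x < 68 — invalid (gap between ranges)
Class 4: 68 ≤ x ≤ 102 — valid
Class 5: x > 102 — invalid
Total equivalence classes: 5

5 equivalence classes


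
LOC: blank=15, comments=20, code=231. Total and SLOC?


Total LOC = blank + comment + code
Total LOC = 15 + 20 + 231 = 266
SLOC (source only) = code = 231

Total LOC: 266, SLOC: 231


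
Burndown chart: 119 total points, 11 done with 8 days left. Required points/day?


Formula: Required rate = Remaining points / Days left
Remaining = 119 - 11 = 108 points
Required rate = 108 / 8 = 13.5 points/day

13.5 points/day


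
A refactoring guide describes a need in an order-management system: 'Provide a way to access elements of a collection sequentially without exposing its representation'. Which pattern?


This matches the Iterator pattern

Iterator


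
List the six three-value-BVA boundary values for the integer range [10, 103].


Range: [10, 103]
Boundaries: just below min, min, min+1, max-1, max, just above max
Values: [9, 10, 11, 102, 103, 104]

[9, 10, 11, 102, 103, 104]


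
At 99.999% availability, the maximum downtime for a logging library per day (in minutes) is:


Formula: allowed downtime = period * (100 - SLA) / 100
Period (day) = 1440 minutes
Unavailability fraction = (100 - 99.999) / 100
Allowed downtime = 1440 * (100 - 99.999) / 100
Allowed downtime = 0.0144 minutes

0.0144 minutes


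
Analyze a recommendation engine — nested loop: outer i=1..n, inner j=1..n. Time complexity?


Reasoning: n iterations times n iterations
Complexity: O(n^2)

O(n^2)


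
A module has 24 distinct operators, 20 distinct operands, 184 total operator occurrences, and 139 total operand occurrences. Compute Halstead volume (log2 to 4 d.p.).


Formula: V = N * log2(η), where N = N1 + N2 and η = η1 + η2
η = 24 + 20 = 44
N = 184 + 139 = 323
log2(44) ≈ 5.4594
V = 323 * 5.4594 = 1763.39

1763.39


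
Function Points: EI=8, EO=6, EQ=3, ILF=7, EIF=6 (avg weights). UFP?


UFP = EI*4 + EO*5 + EQ*4 + ILF*10 + EIF*7
UFP = 8*4 + 6*5 + 3*4 + 7*10 + 6*7
UFP = 32 + 30 + 12 + 70 + 42
UFP = 186

186


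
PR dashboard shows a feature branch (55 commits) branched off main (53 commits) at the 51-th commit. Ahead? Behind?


Common ancestor: commit #51
feature commits after divergence: 55 - 51 = 4
main commits after divergence: 53 - 51 = 2
feature is 4 commits ahead of main
main is 2 commits ahead of feature

feature ahead: 4, main ahead: 2


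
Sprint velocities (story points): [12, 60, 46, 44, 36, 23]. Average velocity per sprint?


Formula: Avg velocity = Total points / Number of sprints
Points: [12, 60, 46, 44, 36, 23]
Sum = 12 + 60 + 46 + 44 + 36 + 23 = 221
Avg velocity = 221 / 6 = 36.83 points/sprint

36.83 points/sprint


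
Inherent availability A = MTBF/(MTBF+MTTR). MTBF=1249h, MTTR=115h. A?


Availability = MTBF / (MTBF + MTTR)
Availability = 1249 / (1249 + 115)
Availability = 1249 / 1364
Availability = 91.5689%

91.5689%


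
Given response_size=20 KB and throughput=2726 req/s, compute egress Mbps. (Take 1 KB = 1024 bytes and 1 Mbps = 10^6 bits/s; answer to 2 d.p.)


Formula: Mbps = payload_bytes * RPS * 8 / 1e6
Payload per request = 20 KB = 20 * 1024 = 20480 bytes
Total bytes/sec = 20480 * 2726 = 55828480
Total bits/sec = 55828480 * 8 = 446627840
Mbps = 446627840 / 1e6 = 446.63

446.63 Mbps
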